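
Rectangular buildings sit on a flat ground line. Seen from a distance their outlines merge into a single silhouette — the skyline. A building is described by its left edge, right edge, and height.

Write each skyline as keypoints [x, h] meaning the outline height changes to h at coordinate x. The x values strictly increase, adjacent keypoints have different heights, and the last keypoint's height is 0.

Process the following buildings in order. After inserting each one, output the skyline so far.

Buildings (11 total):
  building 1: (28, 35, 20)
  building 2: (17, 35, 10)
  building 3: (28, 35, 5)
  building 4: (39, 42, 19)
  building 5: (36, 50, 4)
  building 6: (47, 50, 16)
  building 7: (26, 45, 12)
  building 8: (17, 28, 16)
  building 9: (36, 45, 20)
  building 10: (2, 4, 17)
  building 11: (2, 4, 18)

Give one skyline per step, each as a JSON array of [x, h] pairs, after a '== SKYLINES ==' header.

== SKYLINES ==
[[28,20],[35,0]]
[[17,10],[28,20],[35,0]]
[[17,10],[28,20],[35,0]]
[[17,10],[28,20],[35,0],[39,19],[42,0]]
[[17,10],[28,20],[35,0],[36,4],[39,19],[42,4],[50,0]]
[[17,10],[28,20],[35,0],[36,4],[39,19],[42,4],[47,16],[50,0]]
[[17,10],[26,12],[28,20],[35,12],[39,19],[42,12],[45,4],[47,16],[50,0]]
[[17,16],[28,20],[35,12],[39,19],[42,12],[45,4],[47,16],[50,0]]
[[17,16],[28,20],[35,12],[36,20],[45,4],[47,16],[50,0]]
[[2,17],[4,0],[17,16],[28,20],[35,12],[36,20],[45,4],[47,16],[50,0]]
[[2,18],[4,0],[17,16],[28,20],[35,12],[36,20],[45,4],[47,16],[50,0]]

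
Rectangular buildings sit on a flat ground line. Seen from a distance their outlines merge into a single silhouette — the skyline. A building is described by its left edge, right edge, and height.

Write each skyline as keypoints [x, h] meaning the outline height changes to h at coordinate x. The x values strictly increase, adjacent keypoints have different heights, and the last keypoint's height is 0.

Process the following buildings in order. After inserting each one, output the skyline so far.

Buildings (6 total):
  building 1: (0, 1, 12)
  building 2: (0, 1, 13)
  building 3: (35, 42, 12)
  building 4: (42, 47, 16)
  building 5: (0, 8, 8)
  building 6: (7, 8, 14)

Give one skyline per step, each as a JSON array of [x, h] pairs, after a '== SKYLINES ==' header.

== SKYLINES ==
[[0,12],[1,0]]
[[0,13],[1,0]]
[[0,13],[1,0],[35,12],[42,0]]
[[0,13],[1,0],[35,12],[42,16],[47,0]]
[[0,13],[1,8],[8,0],[35,12],[42,16],[47,0]]
[[0,13],[1,8],[7,14],[8,0],[35,12],[42,16],[47,0]]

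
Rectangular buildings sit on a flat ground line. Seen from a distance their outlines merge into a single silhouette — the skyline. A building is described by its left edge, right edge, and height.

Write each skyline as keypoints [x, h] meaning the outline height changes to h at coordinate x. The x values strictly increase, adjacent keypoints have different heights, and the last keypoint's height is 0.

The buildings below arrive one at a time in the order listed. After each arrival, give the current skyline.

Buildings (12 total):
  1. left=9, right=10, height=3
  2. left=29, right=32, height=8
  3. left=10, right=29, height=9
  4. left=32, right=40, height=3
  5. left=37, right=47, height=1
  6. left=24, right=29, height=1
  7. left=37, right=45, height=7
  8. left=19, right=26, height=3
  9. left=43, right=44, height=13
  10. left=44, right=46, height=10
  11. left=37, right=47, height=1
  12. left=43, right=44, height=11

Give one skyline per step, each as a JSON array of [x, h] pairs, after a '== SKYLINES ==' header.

== SKYLINES ==
[[9,3],[10,0]]
[[9,3],[10,0],[29,8],[32,0]]
[[9,3],[10,9],[29,8],[32,0]]
[[9,3],[10,9],[29,8],[32,3],[40,0]]
[[9,3],[10,9],[29,8],[32,3],[40,1],[47,0]]
[[9,3],[10,9],[29,8],[32,3],[40,1],[47,0]]
[[9,3],[10,9],[29,8],[32,3],[37,7],[45,1],[47,0]]
[[9,3],[10,9],[29,8],[32,3],[37,7],[45,1],[47,0]]
[[9,3],[10,9],[29,8],[32,3],[37,7],[43,13],[44,7],[45,1],[47,0]]
[[9,3],[10,9],[29,8],[32,3],[37,7],[43,13],[44,10],[46,1],[47,0]]
[[9,3],[10,9],[29,8],[32,3],[37,7],[43,13],[44,10],[46,1],[47,0]]
[[9,3],[10,9],[29,8],[32,3],[37,7],[43,13],[44,10],[46,1],[47,0]]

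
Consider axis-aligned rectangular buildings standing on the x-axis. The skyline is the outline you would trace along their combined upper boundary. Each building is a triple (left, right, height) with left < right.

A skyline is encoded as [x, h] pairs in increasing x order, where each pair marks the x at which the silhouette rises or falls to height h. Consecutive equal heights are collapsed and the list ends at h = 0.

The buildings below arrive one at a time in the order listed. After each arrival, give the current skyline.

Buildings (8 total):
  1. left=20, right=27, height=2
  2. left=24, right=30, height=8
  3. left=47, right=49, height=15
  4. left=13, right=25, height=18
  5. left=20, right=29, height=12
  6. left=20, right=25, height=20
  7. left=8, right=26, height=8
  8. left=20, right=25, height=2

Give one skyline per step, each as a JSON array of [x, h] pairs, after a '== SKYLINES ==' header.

== SKYLINES ==
[[20,2],[27,0]]
[[20,2],[24,8],[30,0]]
[[20,2],[24,8],[30,0],[47,15],[49,0]]
[[13,18],[25,8],[30,0],[47,15],[49,0]]
[[13,18],[25,12],[29,8],[30,0],[47,15],[49,0]]
[[13,18],[20,20],[25,12],[29,8],[30,0],[47,15],[49,0]]
[[8,8],[13,18],[20,20],[25,12],[29,8],[30,0],[47,15],[49,0]]
[[8,8],[13,18],[20,20],[25,12],[29,8],[30,0],[47,15],[49,0]]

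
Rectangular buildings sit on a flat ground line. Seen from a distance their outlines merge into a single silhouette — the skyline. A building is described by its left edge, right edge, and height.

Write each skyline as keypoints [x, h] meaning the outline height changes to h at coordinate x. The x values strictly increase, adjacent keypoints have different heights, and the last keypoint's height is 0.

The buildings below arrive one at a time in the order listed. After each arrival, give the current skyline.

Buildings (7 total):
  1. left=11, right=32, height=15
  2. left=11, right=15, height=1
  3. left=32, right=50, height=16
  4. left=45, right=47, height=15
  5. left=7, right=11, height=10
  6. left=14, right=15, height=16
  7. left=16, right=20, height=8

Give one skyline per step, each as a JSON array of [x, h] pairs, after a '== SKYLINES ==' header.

== SKYLINES ==
[[11,15],[32,0]]
[[11,15],[32,0]]
[[11,15],[32,16],[50,0]]
[[11,15],[32,16],[50,0]]
[[7,10],[11,15],[32,16],[50,0]]
[[7,10],[11,15],[14,16],[15,15],[32,16],[50,0]]
[[7,10],[11,15],[14,16],[15,15],[32,16],[50,0]]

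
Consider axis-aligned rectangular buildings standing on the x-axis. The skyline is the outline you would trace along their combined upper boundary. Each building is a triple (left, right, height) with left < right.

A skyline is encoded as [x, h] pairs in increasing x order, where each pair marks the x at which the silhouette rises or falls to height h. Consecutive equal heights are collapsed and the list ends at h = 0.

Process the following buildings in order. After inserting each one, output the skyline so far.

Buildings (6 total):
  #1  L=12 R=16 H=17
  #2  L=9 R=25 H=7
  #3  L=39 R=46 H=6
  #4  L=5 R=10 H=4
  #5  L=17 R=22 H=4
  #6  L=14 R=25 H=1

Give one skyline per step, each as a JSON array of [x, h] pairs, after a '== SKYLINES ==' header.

== SKYLINES ==
[[12,17],[16,0]]
[[9,7],[12,17],[16,7],[25,0]]
[[9,7],[12,17],[16,7],[25,0],[39,6],[46,0]]
[[5,4],[9,7],[12,17],[16,7],[25,0],[39,6],[46,0]]
[[5,4],[9,7],[12,17],[16,7],[25,0],[39,6],[46,0]]
[[5,4],[9,7],[12,17],[16,7],[25,0],[39,6],[46,0]]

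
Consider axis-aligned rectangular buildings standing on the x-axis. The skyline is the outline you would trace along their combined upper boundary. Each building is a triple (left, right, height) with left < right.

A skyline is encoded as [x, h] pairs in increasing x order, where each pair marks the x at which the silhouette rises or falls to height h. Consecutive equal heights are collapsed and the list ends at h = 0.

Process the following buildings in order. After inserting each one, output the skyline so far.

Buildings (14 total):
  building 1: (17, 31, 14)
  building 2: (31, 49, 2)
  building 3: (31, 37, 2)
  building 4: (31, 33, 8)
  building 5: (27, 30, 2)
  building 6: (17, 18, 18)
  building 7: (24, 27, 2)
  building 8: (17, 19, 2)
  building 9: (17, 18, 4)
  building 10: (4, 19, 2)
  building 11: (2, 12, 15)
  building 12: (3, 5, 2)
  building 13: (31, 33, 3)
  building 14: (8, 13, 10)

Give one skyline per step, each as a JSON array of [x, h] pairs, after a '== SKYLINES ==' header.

== SKYLINES ==
[[17,14],[31,0]]
[[17,14],[31,2],[49,0]]
[[17,14],[31,2],[49,0]]
[[17,14],[31,8],[33,2],[49,0]]
[[17,14],[31,8],[33,2],[49,0]]
[[17,18],[18,14],[31,8],[33,2],[49,0]]
[[17,18],[18,14],[31,8],[33,2],[49,0]]
[[17,18],[18,14],[31,8],[33,2],[49,0]]
[[17,18],[18,14],[31,8],[33,2],[49,0]]
[[4,2],[17,18],[18,14],[31,8],[33,2],[49,0]]
[[2,15],[12,2],[17,18],[18,14],[31,8],[33,2],[49,0]]
[[2,15],[12,2],[17,18],[18,14],[31,8],[33,2],[49,0]]
[[2,15],[12,2],[17,18],[18,14],[31,8],[33,2],[49,0]]
[[2,15],[12,10],[13,2],[17,18],[18,14],[31,8],[33,2],[49,0]]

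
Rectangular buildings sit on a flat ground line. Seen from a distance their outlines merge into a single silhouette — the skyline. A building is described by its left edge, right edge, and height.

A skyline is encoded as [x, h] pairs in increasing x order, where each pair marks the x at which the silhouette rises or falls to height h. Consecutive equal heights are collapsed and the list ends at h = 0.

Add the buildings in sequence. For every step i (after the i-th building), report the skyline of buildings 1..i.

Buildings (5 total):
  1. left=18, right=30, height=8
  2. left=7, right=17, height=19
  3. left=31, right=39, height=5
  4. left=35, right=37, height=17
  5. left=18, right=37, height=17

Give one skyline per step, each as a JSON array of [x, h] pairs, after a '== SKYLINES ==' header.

== SKYLINES ==
[[18,8],[30,0]]
[[7,19],[17,0],[18,8],[30,0]]
[[7,19],[17,0],[18,8],[30,0],[31,5],[39,0]]
[[7,19],[17,0],[18,8],[30,0],[31,5],[35,17],[37,5],[39,0]]
[[7,19],[17,0],[18,17],[37,5],[39,0]]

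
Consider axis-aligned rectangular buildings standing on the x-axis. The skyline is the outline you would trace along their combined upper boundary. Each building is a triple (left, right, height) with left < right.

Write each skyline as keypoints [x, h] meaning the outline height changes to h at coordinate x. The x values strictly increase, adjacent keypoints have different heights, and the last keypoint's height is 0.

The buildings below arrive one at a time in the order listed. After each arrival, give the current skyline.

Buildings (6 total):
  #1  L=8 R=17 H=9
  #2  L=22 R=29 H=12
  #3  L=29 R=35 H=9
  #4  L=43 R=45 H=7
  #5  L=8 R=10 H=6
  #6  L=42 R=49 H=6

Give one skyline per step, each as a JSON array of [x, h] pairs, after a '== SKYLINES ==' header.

== SKYLINES ==
[[8,9],[17,0]]
[[8,9],[17,0],[22,12],[29,0]]
[[8,9],[17,0],[22,12],[29,9],[35,0]]
[[8,9],[17,0],[22,12],[29,9],[35,0],[43,7],[45,0]]
[[8,9],[17,0],[22,12],[29,9],[35,0],[43,7],[45,0]]
[[8,9],[17,0],[22,12],[29,9],[35,0],[42,6],[43,7],[45,6],[49,0]]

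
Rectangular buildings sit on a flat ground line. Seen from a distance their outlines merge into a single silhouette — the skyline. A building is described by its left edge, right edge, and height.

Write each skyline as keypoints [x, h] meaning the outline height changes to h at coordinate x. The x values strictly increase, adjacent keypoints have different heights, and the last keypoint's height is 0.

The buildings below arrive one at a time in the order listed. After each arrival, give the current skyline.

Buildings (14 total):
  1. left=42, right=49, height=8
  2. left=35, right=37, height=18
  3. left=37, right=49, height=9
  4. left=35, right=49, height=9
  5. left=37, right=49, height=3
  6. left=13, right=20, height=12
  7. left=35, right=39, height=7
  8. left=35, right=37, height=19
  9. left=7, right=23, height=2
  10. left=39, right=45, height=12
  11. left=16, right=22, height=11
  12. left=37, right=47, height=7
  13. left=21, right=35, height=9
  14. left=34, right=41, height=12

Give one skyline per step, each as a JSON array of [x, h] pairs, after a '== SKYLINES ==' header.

== SKYLINES ==
[[42,8],[49,0]]
[[35,18],[37,0],[42,8],[49,0]]
[[35,18],[37,9],[49,0]]
[[35,18],[37,9],[49,0]]
[[35,18],[37,9],[49,0]]
[[13,12],[20,0],[35,18],[37,9],[49,0]]
[[13,12],[20,0],[35,18],[37,9],[49,0]]
[[13,12],[20,0],[35,19],[37,9],[49,0]]
[[7,2],[13,12],[20,2],[23,0],[35,19],[37,9],[49,0]]
[[7,2],[13,12],[20,2],[23,0],[35,19],[37,9],[39,12],[45,9],[49,0]]
[[7,2],[13,12],[20,11],[22,2],[23,0],[35,19],[37,9],[39,12],[45,9],[49,0]]
[[7,2],[13,12],[20,11],[22,2],[23,0],[35,19],[37,9],[39,12],[45,9],[49,0]]
[[7,2],[13,12],[20,11],[22,9],[35,19],[37,9],[39,12],[45,9],[49,0]]
[[7,2],[13,12],[20,11],[22,9],[34,12],[35,19],[37,12],[45,9],[49,0]]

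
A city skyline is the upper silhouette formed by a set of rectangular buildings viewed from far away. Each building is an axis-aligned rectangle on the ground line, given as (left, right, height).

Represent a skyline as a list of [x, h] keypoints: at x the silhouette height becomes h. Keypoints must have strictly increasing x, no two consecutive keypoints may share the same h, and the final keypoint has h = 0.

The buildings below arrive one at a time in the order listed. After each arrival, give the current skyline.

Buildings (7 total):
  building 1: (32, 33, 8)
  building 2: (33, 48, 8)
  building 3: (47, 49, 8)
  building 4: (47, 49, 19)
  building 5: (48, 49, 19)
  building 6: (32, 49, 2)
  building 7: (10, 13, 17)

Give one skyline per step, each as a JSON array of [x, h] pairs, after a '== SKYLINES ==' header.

== SKYLINES ==
[[32,8],[33,0]]
[[32,8],[48,0]]
[[32,8],[49,0]]
[[32,8],[47,19],[49,0]]
[[32,8],[47,19],[49,0]]
[[32,8],[47,19],[49,0]]
[[10,17],[13,0],[32,8],[47,19],[49,0]]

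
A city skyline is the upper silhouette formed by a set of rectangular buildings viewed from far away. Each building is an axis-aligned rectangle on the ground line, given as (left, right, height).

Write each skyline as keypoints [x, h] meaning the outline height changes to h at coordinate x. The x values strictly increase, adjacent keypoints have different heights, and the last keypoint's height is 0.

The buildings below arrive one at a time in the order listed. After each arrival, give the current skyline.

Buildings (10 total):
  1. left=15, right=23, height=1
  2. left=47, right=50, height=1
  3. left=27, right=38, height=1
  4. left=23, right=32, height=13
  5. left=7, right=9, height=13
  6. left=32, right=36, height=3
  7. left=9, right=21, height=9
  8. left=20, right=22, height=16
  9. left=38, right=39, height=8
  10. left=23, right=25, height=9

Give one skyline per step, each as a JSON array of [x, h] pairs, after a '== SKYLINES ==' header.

== SKYLINES ==
[[15,1],[23,0]]
[[15,1],[23,0],[47,1],[50,0]]
[[15,1],[23,0],[27,1],[38,0],[47,1],[50,0]]
[[15,1],[23,13],[32,1],[38,0],[47,1],[50,0]]
[[7,13],[9,0],[15,1],[23,13],[32,1],[38,0],[47,1],[50,0]]
[[7,13],[9,0],[15,1],[23,13],[32,3],[36,1],[38,0],[47,1],[50,0]]
[[7,13],[9,9],[21,1],[23,13],[32,3],[36,1],[38,0],[47,1],[50,0]]
[[7,13],[9,9],[20,16],[22,1],[23,13],[32,3],[36,1],[38,0],[47,1],[50,0]]
[[7,13],[9,9],[20,16],[22,1],[23,13],[32,3],[36,1],[38,8],[39,0],[47,1],[50,0]]
[[7,13],[9,9],[20,16],[22,1],[23,13],[32,3],[36,1],[38,8],[39,0],[47,1],[50,0]]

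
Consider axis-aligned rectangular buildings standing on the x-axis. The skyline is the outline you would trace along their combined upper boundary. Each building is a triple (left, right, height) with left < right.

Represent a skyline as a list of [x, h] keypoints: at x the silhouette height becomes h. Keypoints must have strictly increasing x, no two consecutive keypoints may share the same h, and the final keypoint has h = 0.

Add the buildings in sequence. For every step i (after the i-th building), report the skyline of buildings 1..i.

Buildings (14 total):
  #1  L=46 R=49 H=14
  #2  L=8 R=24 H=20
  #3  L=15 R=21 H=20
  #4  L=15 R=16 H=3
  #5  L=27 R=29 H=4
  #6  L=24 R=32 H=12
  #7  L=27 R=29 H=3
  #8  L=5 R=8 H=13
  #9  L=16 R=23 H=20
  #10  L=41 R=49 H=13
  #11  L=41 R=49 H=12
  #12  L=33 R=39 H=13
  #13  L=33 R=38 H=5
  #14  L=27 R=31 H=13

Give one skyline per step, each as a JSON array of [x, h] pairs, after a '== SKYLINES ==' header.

== SKYLINES ==
[[46,14],[49,0]]
[[8,20],[24,0],[46,14],[49,0]]
[[8,20],[24,0],[46,14],[49,0]]
[[8,20],[24,0],[46,14],[49,0]]
[[8,20],[24,0],[27,4],[29,0],[46,14],[49,0]]
[[8,20],[24,12],[32,0],[46,14],[49,0]]
[[8,20],[24,12],[32,0],[46,14],[49,0]]
[[5,13],[8,20],[24,12],[32,0],[46,14],[49,0]]
[[5,13],[8,20],[24,12],[32,0],[46,14],[49,0]]
[[5,13],[8,20],[24,12],[32,0],[41,13],[46,14],[49,0]]
[[5,13],[8,20],[24,12],[32,0],[41,13],[46,14],[49,0]]
[[5,13],[8,20],[24,12],[32,0],[33,13],[39,0],[41,13],[46,14],[49,0]]
[[5,13],[8,20],[24,12],[32,0],[33,13],[39,0],[41,13],[46,14],[49,0]]
[[5,13],[8,20],[24,12],[27,13],[31,12],[32,0],[33,13],[39,0],[41,13],[46,14],[49,0]]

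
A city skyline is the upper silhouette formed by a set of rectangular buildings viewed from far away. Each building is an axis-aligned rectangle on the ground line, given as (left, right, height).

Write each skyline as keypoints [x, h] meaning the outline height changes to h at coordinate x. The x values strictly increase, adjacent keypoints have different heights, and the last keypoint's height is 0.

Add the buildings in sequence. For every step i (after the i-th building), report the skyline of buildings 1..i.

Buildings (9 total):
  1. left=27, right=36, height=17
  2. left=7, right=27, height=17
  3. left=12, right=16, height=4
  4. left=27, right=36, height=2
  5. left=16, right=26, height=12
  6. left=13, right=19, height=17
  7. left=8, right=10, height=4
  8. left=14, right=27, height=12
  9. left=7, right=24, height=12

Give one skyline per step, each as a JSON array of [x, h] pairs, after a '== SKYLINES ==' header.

== SKYLINES ==
[[27,17],[36,0]]
[[7,17],[36,0]]
[[7,17],[36,0]]
[[7,17],[36,0]]
[[7,17],[36,0]]
[[7,17],[36,0]]
[[7,17],[36,0]]
[[7,17],[36,0]]
[[7,17],[36,0]]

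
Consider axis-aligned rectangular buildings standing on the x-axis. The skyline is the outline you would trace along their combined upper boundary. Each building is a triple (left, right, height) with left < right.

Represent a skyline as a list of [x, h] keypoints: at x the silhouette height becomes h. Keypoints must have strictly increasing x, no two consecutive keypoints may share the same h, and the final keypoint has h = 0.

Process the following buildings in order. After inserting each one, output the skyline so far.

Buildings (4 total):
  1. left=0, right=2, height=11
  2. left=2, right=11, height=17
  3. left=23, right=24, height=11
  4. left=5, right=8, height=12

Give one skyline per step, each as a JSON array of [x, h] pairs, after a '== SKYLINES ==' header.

== SKYLINES ==
[[0,11],[2,0]]
[[0,11],[2,17],[11,0]]
[[0,11],[2,17],[11,0],[23,11],[24,0]]
[[0,11],[2,17],[11,0],[23,11],[24,0]]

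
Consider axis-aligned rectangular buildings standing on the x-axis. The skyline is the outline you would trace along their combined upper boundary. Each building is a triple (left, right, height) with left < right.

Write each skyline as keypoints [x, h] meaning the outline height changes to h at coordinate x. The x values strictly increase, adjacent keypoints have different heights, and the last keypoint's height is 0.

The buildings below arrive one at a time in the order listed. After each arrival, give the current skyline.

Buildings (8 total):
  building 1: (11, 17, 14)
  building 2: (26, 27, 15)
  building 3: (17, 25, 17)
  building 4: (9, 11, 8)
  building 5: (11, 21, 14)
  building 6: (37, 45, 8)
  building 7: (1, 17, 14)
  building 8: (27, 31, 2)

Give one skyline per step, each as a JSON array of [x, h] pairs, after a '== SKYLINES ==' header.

== SKYLINES ==
[[11,14],[17,0]]
[[11,14],[17,0],[26,15],[27,0]]
[[11,14],[17,17],[25,0],[26,15],[27,0]]
[[9,8],[11,14],[17,17],[25,0],[26,15],[27,0]]
[[9,8],[11,14],[17,17],[25,0],[26,15],[27,0]]
[[9,8],[11,14],[17,17],[25,0],[26,15],[27,0],[37,8],[45,0]]
[[1,14],[17,17],[25,0],[26,15],[27,0],[37,8],[45,0]]
[[1,14],[17,17],[25,0],[26,15],[27,2],[31,0],[37,8],[45,0]]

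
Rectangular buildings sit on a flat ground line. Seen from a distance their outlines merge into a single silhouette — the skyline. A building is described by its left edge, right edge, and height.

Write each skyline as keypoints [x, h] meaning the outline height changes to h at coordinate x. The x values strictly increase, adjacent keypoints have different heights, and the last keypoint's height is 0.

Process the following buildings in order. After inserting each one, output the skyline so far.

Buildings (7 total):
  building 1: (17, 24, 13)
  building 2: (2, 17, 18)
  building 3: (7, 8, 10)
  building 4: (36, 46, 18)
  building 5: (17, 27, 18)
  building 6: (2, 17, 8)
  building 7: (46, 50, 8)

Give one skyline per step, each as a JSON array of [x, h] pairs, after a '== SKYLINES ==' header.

== SKYLINES ==
[[17,13],[24,0]]
[[2,18],[17,13],[24,0]]
[[2,18],[17,13],[24,0]]
[[2,18],[17,13],[24,0],[36,18],[46,0]]
[[2,18],[27,0],[36,18],[46,0]]
[[2,18],[27,0],[36,18],[46,0]]
[[2,18],[27,0],[36,18],[46,8],[50,0]]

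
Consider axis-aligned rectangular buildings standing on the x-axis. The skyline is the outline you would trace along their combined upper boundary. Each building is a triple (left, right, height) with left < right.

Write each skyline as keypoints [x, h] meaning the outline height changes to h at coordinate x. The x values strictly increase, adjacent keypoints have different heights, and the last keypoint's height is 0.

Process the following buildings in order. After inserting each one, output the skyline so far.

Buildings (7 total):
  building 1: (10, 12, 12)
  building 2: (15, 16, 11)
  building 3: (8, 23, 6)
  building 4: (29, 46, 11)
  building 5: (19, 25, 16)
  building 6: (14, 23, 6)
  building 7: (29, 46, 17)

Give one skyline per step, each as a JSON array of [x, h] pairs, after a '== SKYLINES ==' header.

== SKYLINES ==
[[10,12],[12,0]]
[[10,12],[12,0],[15,11],[16,0]]
[[8,6],[10,12],[12,6],[15,11],[16,6],[23,0]]
[[8,6],[10,12],[12,6],[15,11],[16,6],[23,0],[29,11],[46,0]]
[[8,6],[10,12],[12,6],[15,11],[16,6],[19,16],[25,0],[29,11],[46,0]]
[[8,6],[10,12],[12,6],[15,11],[16,6],[19,16],[25,0],[29,11],[46,0]]
[[8,6],[10,12],[12,6],[15,11],[16,6],[19,16],[25,0],[29,17],[46,0]]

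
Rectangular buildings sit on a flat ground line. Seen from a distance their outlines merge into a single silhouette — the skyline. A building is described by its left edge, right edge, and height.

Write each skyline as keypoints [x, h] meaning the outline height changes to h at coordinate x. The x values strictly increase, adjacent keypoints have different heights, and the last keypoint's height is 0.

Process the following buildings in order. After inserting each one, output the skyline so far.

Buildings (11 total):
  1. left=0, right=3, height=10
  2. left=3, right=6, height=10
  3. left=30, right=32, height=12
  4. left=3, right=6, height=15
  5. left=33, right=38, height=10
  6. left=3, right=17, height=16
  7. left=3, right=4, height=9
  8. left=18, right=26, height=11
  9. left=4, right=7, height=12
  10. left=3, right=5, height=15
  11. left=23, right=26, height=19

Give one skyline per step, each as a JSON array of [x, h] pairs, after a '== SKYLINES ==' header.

== SKYLINES ==
[[0,10],[3,0]]
[[0,10],[6,0]]
[[0,10],[6,0],[30,12],[32,0]]
[[0,10],[3,15],[6,0],[30,12],[32,0]]
[[0,10],[3,15],[6,0],[30,12],[32,0],[33,10],[38,0]]
[[0,10],[3,16],[17,0],[30,12],[32,0],[33,10],[38,0]]
[[0,10],[3,16],[17,0],[30,12],[32,0],[33,10],[38,0]]
[[0,10],[3,16],[17,0],[18,11],[26,0],[30,12],[32,0],[33,10],[38,0]]
[[0,10],[3,16],[17,0],[18,11],[26,0],[30,12],[32,0],[33,10],[38,0]]
[[0,10],[3,16],[17,0],[18,11],[26,0],[30,12],[32,0],[33,10],[38,0]]
[[0,10],[3,16],[17,0],[18,11],[23,19],[26,0],[30,12],[32,0],[33,10],[38,0]]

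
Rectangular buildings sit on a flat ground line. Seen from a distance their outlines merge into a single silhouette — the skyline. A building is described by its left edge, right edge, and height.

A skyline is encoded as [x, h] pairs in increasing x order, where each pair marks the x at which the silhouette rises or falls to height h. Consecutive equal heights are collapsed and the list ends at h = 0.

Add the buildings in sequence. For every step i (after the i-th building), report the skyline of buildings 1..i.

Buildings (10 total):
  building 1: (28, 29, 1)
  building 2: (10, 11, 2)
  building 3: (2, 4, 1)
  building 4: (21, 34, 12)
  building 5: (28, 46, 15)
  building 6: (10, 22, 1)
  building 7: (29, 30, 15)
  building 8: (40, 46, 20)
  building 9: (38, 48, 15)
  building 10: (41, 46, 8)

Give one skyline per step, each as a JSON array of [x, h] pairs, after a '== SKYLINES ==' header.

== SKYLINES ==
[[28,1],[29,0]]
[[10,2],[11,0],[28,1],[29,0]]
[[2,1],[4,0],[10,2],[11,0],[28,1],[29,0]]
[[2,1],[4,0],[10,2],[11,0],[21,12],[34,0]]
[[2,1],[4,0],[10,2],[11,0],[21,12],[28,15],[46,0]]
[[2,1],[4,0],[10,2],[11,1],[21,12],[28,15],[46,0]]
[[2,1],[4,0],[10,2],[11,1],[21,12],[28,15],[46,0]]
[[2,1],[4,0],[10,2],[11,1],[21,12],[28,15],[40,20],[46,0]]
[[2,1],[4,0],[10,2],[11,1],[21,12],[28,15],[40,20],[46,15],[48,0]]
[[2,1],[4,0],[10,2],[11,1],[21,12],[28,15],[40,20],[46,15],[48,0]]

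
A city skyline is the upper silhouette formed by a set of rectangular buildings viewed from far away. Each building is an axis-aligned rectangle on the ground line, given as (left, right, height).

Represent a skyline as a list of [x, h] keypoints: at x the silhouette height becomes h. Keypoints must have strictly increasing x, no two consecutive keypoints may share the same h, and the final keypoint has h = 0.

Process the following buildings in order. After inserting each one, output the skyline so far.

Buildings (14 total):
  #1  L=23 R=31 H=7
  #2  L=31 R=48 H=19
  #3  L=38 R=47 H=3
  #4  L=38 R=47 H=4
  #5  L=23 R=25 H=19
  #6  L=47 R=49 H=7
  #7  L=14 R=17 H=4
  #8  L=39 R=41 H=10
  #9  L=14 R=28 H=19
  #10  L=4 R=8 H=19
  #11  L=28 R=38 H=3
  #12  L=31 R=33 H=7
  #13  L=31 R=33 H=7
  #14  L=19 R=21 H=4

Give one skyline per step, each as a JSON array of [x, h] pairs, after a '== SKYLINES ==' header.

== SKYLINES ==
[[23,7],[31,0]]
[[23,7],[31,19],[48,0]]
[[23,7],[31,19],[48,0]]
[[23,7],[31,19],[48,0]]
[[23,19],[25,7],[31,19],[48,0]]
[[23,19],[25,7],[31,19],[48,7],[49,0]]
[[14,4],[17,0],[23,19],[25,7],[31,19],[48,7],[49,0]]
[[14,4],[17,0],[23,19],[25,7],[31,19],[48,7],[49,0]]
[[14,19],[28,7],[31,19],[48,7],[49,0]]
[[4,19],[8,0],[14,19],[28,7],[31,19],[48,7],[49,0]]
[[4,19],[8,0],[14,19],[28,7],[31,19],[48,7],[49,0]]
[[4,19],[8,0],[14,19],[28,7],[31,19],[48,7],[49,0]]
[[4,19],[8,0],[14,19],[28,7],[31,19],[48,7],[49,0]]
[[4,19],[8,0],[14,19],[28,7],[31,19],[48,7],[49,0]]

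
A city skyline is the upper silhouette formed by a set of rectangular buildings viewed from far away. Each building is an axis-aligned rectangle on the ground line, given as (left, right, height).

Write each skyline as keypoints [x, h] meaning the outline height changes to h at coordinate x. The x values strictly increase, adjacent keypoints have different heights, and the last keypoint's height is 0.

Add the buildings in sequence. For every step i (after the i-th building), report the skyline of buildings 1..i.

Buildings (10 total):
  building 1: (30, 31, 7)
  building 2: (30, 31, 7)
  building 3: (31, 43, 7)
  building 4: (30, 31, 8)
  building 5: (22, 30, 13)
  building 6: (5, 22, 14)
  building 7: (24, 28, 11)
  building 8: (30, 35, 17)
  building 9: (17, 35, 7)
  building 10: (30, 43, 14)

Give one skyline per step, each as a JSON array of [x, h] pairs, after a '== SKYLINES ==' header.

== SKYLINES ==
[[30,7],[31,0]]
[[30,7],[31,0]]
[[30,7],[43,0]]
[[30,8],[31,7],[43,0]]
[[22,13],[30,8],[31,7],[43,0]]
[[5,14],[22,13],[30,8],[31,7],[43,0]]
[[5,14],[22,13],[30,8],[31,7],[43,0]]
[[5,14],[22,13],[30,17],[35,7],[43,0]]
[[5,14],[22,13],[30,17],[35,7],[43,0]]
[[5,14],[22,13],[30,17],[35,14],[43,0]]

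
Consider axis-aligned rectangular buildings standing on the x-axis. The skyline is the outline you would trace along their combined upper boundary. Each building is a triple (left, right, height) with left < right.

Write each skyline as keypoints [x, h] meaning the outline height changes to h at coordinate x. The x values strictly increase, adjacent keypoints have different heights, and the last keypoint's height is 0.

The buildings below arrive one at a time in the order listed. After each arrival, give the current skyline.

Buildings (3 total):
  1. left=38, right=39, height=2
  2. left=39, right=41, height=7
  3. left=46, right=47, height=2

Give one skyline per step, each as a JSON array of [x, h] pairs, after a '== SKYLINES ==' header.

== SKYLINES ==
[[38,2],[39,0]]
[[38,2],[39,7],[41,0]]
[[38,2],[39,7],[41,0],[46,2],[47,0]]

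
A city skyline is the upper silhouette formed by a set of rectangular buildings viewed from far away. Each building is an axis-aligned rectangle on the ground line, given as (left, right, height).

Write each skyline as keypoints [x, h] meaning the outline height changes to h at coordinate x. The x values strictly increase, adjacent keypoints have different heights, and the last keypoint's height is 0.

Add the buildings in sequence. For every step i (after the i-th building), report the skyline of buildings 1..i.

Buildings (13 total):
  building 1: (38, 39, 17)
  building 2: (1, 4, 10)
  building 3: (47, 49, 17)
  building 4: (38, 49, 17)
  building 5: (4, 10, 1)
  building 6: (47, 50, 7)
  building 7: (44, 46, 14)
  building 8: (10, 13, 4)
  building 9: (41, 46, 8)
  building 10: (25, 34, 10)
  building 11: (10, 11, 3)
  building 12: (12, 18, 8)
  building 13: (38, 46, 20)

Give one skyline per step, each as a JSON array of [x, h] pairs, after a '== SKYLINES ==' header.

== SKYLINES ==
[[38,17],[39,0]]
[[1,10],[4,0],[38,17],[39,0]]
[[1,10],[4,0],[38,17],[39,0],[47,17],[49,0]]
[[1,10],[4,0],[38,17],[49,0]]
[[1,10],[4,1],[10,0],[38,17],[49,0]]
[[1,10],[4,1],[10,0],[38,17],[49,7],[50,0]]
[[1,10],[4,1],[10,0],[38,17],[49,7],[50,0]]
[[1,10],[4,1],[10,4],[13,0],[38,17],[49,7],[50,0]]
[[1,10],[4,1],[10,4],[13,0],[38,17],[49,7],[50,0]]
[[1,10],[4,1],[10,4],[13,0],[25,10],[34,0],[38,17],[49,7],[50,0]]
[[1,10],[4,1],[10,4],[13,0],[25,10],[34,0],[38,17],[49,7],[50,0]]
[[1,10],[4,1],[10,4],[12,8],[18,0],[25,10],[34,0],[38,17],[49,7],[50,0]]
[[1,10],[4,1],[10,4],[12,8],[18,0],[25,10],[34,0],[38,20],[46,17],[49,7],[50,0]]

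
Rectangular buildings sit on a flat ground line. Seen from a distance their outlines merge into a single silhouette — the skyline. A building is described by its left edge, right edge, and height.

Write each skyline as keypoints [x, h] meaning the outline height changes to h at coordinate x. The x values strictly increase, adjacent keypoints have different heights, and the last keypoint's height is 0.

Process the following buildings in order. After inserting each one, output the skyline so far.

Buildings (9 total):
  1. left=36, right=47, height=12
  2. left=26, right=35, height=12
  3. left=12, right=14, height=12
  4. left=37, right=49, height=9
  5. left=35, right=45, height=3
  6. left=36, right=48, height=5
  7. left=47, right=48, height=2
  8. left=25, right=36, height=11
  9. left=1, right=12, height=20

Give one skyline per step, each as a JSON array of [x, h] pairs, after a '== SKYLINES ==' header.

== SKYLINES ==
[[36,12],[47,0]]
[[26,12],[35,0],[36,12],[47,0]]
[[12,12],[14,0],[26,12],[35,0],[36,12],[47,0]]
[[12,12],[14,0],[26,12],[35,0],[36,12],[47,9],[49,0]]
[[12,12],[14,0],[26,12],[35,3],[36,12],[47,9],[49,0]]
[[12,12],[14,0],[26,12],[35,3],[36,12],[47,9],[49,0]]
[[12,12],[14,0],[26,12],[35,3],[36,12],[47,9],[49,0]]
[[12,12],[14,0],[25,11],[26,12],[35,11],[36,12],[47,9],[49,0]]
[[1,20],[12,12],[14,0],[25,11],[26,12],[35,11],[36,12],[47,9],[49,0]]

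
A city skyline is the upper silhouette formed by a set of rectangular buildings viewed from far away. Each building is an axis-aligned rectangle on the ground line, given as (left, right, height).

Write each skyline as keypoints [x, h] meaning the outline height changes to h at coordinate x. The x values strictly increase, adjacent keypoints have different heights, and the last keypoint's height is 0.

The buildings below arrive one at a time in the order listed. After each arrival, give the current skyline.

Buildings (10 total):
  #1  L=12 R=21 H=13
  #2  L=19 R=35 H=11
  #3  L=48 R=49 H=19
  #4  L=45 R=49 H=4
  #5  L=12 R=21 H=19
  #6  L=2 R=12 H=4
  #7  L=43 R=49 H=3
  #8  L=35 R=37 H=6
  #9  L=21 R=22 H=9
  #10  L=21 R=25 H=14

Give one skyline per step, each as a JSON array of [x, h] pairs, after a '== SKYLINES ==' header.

== SKYLINES ==
[[12,13],[21,0]]
[[12,13],[21,11],[35,0]]
[[12,13],[21,11],[35,0],[48,19],[49,0]]
[[12,13],[21,11],[35,0],[45,4],[48,19],[49,0]]
[[12,19],[21,11],[35,0],[45,4],[48,19],[49,0]]
[[2,4],[12,19],[21,11],[35,0],[45,4],[48,19],[49,0]]
[[2,4],[12,19],[21,11],[35,0],[43,3],[45,4],[48,19],[49,0]]
[[2,4],[12,19],[21,11],[35,6],[37,0],[43,3],[45,4],[48,19],[49,0]]
[[2,4],[12,19],[21,11],[35,6],[37,0],[43,3],[45,4],[48,19],[49,0]]
[[2,4],[12,19],[21,14],[25,11],[35,6],[37,0],[43,3],[45,4],[48,19],[49,0]]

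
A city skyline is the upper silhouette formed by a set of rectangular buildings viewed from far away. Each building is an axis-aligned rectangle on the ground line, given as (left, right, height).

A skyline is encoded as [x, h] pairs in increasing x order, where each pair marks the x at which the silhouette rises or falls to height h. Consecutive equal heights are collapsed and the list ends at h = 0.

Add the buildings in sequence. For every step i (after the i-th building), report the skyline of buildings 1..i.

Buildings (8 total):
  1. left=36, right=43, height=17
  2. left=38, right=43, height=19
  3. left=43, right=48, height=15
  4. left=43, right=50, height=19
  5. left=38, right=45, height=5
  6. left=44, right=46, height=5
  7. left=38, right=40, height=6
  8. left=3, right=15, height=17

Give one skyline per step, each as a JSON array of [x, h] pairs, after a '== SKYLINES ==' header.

== SKYLINES ==
[[36,17],[43,0]]
[[36,17],[38,19],[43,0]]
[[36,17],[38,19],[43,15],[48,0]]
[[36,17],[38,19],[50,0]]
[[36,17],[38,19],[50,0]]
[[36,17],[38,19],[50,0]]
[[36,17],[38,19],[50,0]]
[[3,17],[15,0],[36,17],[38,19],[50,0]]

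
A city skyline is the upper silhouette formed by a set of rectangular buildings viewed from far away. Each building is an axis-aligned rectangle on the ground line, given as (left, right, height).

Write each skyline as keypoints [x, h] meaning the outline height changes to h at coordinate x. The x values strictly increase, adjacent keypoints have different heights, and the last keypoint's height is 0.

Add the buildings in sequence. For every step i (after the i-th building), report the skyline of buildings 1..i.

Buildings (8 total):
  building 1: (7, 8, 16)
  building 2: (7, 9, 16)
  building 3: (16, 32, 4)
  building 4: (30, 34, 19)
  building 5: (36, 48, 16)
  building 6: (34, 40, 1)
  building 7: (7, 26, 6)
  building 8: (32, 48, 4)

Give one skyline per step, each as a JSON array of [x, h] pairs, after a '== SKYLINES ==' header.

== SKYLINES ==
[[7,16],[8,0]]
[[7,16],[9,0]]
[[7,16],[9,0],[16,4],[32,0]]
[[7,16],[9,0],[16,4],[30,19],[34,0]]
[[7,16],[9,0],[16,4],[30,19],[34,0],[36,16],[48,0]]
[[7,16],[9,0],[16,4],[30,19],[34,1],[36,16],[48,0]]
[[7,16],[9,6],[26,4],[30,19],[34,1],[36,16],[48,0]]
[[7,16],[9,6],[26,4],[30,19],[34,4],[36,16],[48,0]]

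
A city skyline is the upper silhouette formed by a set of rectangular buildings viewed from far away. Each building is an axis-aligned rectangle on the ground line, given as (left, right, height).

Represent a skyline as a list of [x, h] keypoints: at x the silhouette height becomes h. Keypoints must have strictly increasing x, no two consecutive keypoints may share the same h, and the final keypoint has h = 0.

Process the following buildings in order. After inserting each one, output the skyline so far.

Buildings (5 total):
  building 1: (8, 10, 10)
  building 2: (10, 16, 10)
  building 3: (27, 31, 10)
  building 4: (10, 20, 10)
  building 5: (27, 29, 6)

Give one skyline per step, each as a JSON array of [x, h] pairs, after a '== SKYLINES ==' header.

== SKYLINES ==
[[8,10],[10,0]]
[[8,10],[16,0]]
[[8,10],[16,0],[27,10],[31,0]]
[[8,10],[20,0],[27,10],[31,0]]
[[8,10],[20,0],[27,10],[31,0]]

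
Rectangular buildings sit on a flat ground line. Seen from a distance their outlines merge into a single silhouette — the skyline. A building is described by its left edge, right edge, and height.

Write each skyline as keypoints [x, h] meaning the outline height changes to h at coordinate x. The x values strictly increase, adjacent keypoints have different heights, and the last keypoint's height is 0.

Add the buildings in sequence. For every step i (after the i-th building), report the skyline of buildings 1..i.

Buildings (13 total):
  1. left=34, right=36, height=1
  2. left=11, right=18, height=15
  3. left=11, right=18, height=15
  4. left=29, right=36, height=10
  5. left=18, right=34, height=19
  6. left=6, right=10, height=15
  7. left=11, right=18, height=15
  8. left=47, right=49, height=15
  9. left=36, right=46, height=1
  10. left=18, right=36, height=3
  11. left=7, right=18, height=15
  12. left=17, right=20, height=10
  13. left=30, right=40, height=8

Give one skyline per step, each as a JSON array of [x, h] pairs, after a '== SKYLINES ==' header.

== SKYLINES ==
[[34,1],[36,0]]
[[11,15],[18,0],[34,1],[36,0]]
[[11,15],[18,0],[34,1],[36,0]]
[[11,15],[18,0],[29,10],[36,0]]
[[11,15],[18,19],[34,10],[36,0]]
[[6,15],[10,0],[11,15],[18,19],[34,10],[36,0]]
[[6,15],[10,0],[11,15],[18,19],[34,10],[36,0]]
[[6,15],[10,0],[11,15],[18,19],[34,10],[36,0],[47,15],[49,0]]
[[6,15],[10,0],[11,15],[18,19],[34,10],[36,1],[46,0],[47,15],[49,0]]
[[6,15],[10,0],[11,15],[18,19],[34,10],[36,1],[46,0],[47,15],[49,0]]
[[6,15],[18,19],[34,10],[36,1],[46,0],[47,15],[49,0]]
[[6,15],[18,19],[34,10],[36,1],[46,0],[47,15],[49,0]]
[[6,15],[18,19],[34,10],[36,8],[40,1],[46,0],[47,15],[49,0]]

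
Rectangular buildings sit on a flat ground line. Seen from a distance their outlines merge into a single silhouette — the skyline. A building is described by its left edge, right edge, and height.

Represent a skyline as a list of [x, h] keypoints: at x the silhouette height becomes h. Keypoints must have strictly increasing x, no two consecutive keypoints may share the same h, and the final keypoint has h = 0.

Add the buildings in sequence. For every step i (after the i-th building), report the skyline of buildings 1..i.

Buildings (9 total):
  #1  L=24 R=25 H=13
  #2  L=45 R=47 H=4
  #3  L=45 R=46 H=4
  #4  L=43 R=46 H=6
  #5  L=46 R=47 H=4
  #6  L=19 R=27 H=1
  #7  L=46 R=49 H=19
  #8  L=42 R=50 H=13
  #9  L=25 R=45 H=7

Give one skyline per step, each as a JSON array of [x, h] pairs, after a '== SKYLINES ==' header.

== SKYLINES ==
[[24,13],[25,0]]
[[24,13],[25,0],[45,4],[47,0]]
[[24,13],[25,0],[45,4],[47,0]]
[[24,13],[25,0],[43,6],[46,4],[47,0]]
[[24,13],[25,0],[43,6],[46,4],[47,0]]
[[19,1],[24,13],[25,1],[27,0],[43,6],[46,4],[47,0]]
[[19,1],[24,13],[25,1],[27,0],[43,6],[46,19],[49,0]]
[[19,1],[24,13],[25,1],[27,0],[42,13],[46,19],[49,13],[50,0]]
[[19,1],[24,13],[25,7],[42,13],[46,19],[49,13],[50,0]]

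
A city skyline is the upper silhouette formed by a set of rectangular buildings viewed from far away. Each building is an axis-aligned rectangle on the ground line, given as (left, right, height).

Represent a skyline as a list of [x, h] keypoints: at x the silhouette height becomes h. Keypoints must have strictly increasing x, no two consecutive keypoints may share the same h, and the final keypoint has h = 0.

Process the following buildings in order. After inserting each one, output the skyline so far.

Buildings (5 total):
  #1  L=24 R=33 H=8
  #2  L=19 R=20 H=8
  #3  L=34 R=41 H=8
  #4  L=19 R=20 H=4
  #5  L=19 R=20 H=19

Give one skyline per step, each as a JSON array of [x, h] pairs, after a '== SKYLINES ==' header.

== SKYLINES ==
[[24,8],[33,0]]
[[19,8],[20,0],[24,8],[33,0]]
[[19,8],[20,0],[24,8],[33,0],[34,8],[41,0]]
[[19,8],[20,0],[24,8],[33,0],[34,8],[41,0]]
[[19,19],[20,0],[24,8],[33,0],[34,8],[41,0]]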